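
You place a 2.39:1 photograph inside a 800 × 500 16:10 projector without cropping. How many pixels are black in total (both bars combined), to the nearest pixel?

2.39:1 (2.390) > 16:10 (1.600), so the photograph fills the width.
That makes the image 334.7280 px tall (800 / 2.390).
Black = 500 − 334.7280 = 165.2720 px.
Across the 800-px span: 165.2720 × 800 ≈ 132218 px.

132218 pixels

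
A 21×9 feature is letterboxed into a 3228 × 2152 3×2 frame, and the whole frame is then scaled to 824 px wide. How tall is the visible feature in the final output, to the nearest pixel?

At 3228×2152 the feature is width-limited, so height = 3228 × 9/21 ≈ 1383.43 px.
Scaling 3228 → 824 is ×0.2553, so the height becomes 1383.43 × 0.2553 ≈ 353.14 px.

353 px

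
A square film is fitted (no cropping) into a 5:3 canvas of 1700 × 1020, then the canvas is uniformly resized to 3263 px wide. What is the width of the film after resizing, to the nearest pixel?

1958 px

At 1700×1020 the film is height-limited, so width = 1020 × 1/1 ≈ 1020.00 px.
Resizing to 3263 px wide multiplies everything by 1.9194: 1020.00 → 1957.80 px.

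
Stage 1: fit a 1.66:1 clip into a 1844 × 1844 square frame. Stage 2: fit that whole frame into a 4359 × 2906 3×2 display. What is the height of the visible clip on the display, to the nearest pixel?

Inside the 1844×1844 canvas the clip is width-limited at 1844.00 × 1110.84.
square in 4359×2906: fills the height, so the intermediate becomes 2906.00 × 2906.00 — a scale of ×1.5759.
So the clip's height is 1110.84 × 1.5759 ≈ 1750.60.

1751 px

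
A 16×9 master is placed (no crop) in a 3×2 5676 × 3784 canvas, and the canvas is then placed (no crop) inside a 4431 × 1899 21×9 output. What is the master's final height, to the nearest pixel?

1602 px

Inside the 5676×3784 canvas the master is width-limited at 5676.00 × 3192.75.
Second fit — the 3×2 canvas into 4431×1899 spans the height: 2848.50 × 1899.00 (×0.5018 from 5676×3784).
The master scales with it: height 3192.75 × 0.5018 ≈ 1602.28.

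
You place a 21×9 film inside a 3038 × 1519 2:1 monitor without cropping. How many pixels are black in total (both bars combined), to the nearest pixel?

21×9 is wider than 2:1, so it spans the full width.
That makes the image 1302.0000 px tall (3038 × 9/21).
Leftover height: 1519 − 1302.0000 = 217.0000 px.
That's 217.0000 × 3038 ≈ 659246 black pixels.

659246 pixels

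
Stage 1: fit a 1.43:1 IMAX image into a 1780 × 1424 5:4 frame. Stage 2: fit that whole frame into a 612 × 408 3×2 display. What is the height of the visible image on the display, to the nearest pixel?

357 px

Inside the 1780×1424 canvas the image is width-limited at 1780.00 × 1244.76.
Second fit — the 5:4 canvas into 612×408 spans the height: 510.00 × 408.00 (×0.2865 from 1780×1424).
Applying the same ×0.2865: 1244.76 → 356.64.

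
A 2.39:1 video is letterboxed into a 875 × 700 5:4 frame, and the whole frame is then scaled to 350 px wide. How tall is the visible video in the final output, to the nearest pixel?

146 px

At 875×700 the video is width-limited, so height = 875 / 2.390 ≈ 366.11 px.
Scaling 875 → 350 is ×0.4000, so the height becomes 366.11 × 0.4000 ≈ 146.44 px.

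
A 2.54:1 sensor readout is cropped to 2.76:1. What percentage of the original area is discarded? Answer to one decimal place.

8.0%

2.76:1 is wider than 2.54:1, so the crop keeps the full width and trims the height.
Area ratio = (2.540)/(2.760) = 92.03%; the remaining 7.97% is cropped out.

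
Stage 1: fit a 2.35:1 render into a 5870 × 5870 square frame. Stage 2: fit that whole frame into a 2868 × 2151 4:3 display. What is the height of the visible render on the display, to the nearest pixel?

First fit — 2.35:1 into 5870×5870 spans the width: 5870.00 × 2497.87.
square in 2868×2151: fills the height, so the intermediate becomes 2151.00 × 2151.00 — a scale of ×0.3664.
So the render's height is 2497.87 × 0.3664 ≈ 915.32.

915 px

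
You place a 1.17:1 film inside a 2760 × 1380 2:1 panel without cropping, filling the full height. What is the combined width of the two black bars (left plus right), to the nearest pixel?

1145 px

The film is 1380 × 1.170 ≈ 1614.60 px wide.
2760 − 1614.60 = 1145.40 px of bars.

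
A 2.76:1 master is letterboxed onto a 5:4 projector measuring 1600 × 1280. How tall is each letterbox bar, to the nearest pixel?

350 px

2.76:1 (2.760) > 5:4 (1.250), so the master fills the width.
The master is 1600 / 2.760 ≈ 579.71 px tall.
Black = 1280 − 579.71 = 700.29 px, or 350.14 per bar.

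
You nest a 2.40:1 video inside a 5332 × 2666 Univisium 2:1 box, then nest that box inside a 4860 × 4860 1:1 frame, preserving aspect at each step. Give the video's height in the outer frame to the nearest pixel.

First fit — 2.40:1 into 5332×2666 spans the width: 5332.00 × 2221.67.
The Univisium 2:1 canvas is width-limited in 4860×4860, giving 4860.00 × 2430.00; scale factor 0.9115.
So the video's height is 2221.67 × 0.9115 ≈ 2025.00.

2025 px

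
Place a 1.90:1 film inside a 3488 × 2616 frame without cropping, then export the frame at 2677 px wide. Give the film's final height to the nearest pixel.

1409 px

At 3488×2616 the film is width-limited, so height = 3488 / 1.900 ≈ 1835.79 px.
Resizing to 2677 px wide multiplies everything by 0.7675: 1835.79 → 1408.95 px.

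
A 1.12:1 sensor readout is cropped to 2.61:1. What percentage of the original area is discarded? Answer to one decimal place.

The width stays; only height is cut (since 2.61:1 is wider than 1.12:1).
Area ratio = (1.120)/(2.610) = 42.91%; the remaining 57.09% is cropped out.

57.1%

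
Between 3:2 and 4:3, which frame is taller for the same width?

4:3

3:2 = 1.5 and 4:3 = 1.333; 1.5 > 1.333. The smaller width-to-height ratio is the taller frame.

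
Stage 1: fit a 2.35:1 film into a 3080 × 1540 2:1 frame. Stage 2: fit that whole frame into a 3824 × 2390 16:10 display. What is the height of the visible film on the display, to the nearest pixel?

1627 px

First fit — 2.35:1 into 3080×1540 spans the width: 3080.00 × 1310.64.
2:1 in 3824×2390: fills the width, so the intermediate becomes 3824.00 × 1912.00 — a scale of ×1.2416.
Applying the same ×1.2416: 1310.64 → 1627.23.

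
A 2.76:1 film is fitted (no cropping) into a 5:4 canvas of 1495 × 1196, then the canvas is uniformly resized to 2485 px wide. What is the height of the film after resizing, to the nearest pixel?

Fitted into 1495×1196, the film spans the width; its height is 1495 / 2.760 ≈ 541.67 px.
Scaling 1495 → 2485 is ×1.6622, so the height becomes 541.67 × 1.6622 ≈ 900.36 px.

900 px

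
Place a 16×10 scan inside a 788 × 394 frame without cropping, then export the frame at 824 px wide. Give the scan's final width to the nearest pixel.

In the 788×394 frame the scan fills the height: width = 394 × 16/10 ≈ 630.40 px.
Resizing to 824 px wide multiplies everything by 1.0457: 630.40 → 659.20 px.

659 px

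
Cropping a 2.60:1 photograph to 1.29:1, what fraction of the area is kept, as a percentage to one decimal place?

1.29:1 is narrower than 2.60:1, so the crop keeps the full height and trims the width.
(1.290)/(2.600) ≈ 0.496 of the area survives.

49.6%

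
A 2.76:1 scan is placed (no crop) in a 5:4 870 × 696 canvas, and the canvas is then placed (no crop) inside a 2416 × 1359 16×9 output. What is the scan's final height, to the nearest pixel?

615 px

First fit — 2.76:1 into 870×696 spans the width: 870.00 × 315.22.
Second fit — the 5:4 canvas into 2416×1359 spans the height: 1698.75 × 1359.00 (×1.9526 from 870×696).
So the scan's height is 315.22 × 1.9526 ≈ 615.49.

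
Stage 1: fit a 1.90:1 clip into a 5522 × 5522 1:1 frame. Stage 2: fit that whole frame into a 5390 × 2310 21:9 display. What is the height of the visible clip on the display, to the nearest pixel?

1216 px

First fit — 1.90:1 into 5522×5522 spans the width: 5522.00 × 2906.32.
1:1 in 5390×2310: fills the height, so the intermediate becomes 2310.00 × 2310.00 — a scale of ×0.4183.
The clip scales with it: height 2906.32 × 0.4183 ≈ 1215.79.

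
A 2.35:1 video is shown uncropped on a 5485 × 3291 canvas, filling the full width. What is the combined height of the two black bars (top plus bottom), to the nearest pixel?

Content height = 5485 / 2.350 ≈ 2334.04 px.
3291 − 2334.04 = 956.96 px of bars.

957 px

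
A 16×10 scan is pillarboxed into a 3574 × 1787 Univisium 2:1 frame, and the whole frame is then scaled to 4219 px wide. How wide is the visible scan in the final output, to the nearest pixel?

3375 px

In the 3574×1787 frame the scan fills the height: width = 1787 × 16/10 ≈ 2859.20 px.
Scaling 3574 → 4219 is ×1.1805, so the width becomes 2859.20 × 1.1805 ≈ 3375.20 px.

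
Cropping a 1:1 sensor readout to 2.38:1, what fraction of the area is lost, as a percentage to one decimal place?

The width stays; only height is cut (since 2.38:1 is wider than 1:1).
Fraction kept = (1.000)/(2.380) ≈ 42.02%, so 57.98% is lost.

58.0%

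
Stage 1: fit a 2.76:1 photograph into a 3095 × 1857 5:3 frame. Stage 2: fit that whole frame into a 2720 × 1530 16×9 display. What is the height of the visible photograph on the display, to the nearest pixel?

Inside the 3095×1857 canvas the photograph is width-limited at 3095.00 × 1121.38.
The 5:3 canvas is height-limited in 2720×1530, giving 2550.00 × 1530.00; scale factor 0.8239.
The photograph scales with it: height 1121.38 × 0.8239 ≈ 923.91.

924 px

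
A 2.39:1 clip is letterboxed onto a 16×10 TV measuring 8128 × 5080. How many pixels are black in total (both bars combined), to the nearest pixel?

2.39:1 (2.390) > 16×10 (1.600), so the clip fills the width.
Content height = 8128 / 2.390 ≈ 3400.8368 px.
Black = 5080 − 3400.8368 = 1679.1632 px.
Across the 8128-px span: 1679.1632 × 8128 ≈ 13648238 px.

13648238 pixels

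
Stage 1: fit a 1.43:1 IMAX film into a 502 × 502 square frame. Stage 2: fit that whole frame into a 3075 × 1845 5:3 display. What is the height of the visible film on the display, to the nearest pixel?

First fit — 1.43:1 IMAX into 502×502 spans the width: 502.00 × 351.05.
The square canvas is height-limited in 3075×1845, giving 1845.00 × 1845.00; scale factor 3.6753.
The film scales with it: height 351.05 × 3.6753 ≈ 1290.21.

1290 px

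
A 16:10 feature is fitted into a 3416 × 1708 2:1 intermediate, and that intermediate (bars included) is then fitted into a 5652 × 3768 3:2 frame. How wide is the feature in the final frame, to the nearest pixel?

4522 px

Inside the 3416×1708 canvas the feature is height-limited at 2732.80 × 1708.00.
2:1 in 5652×3768: fills the width, so the intermediate becomes 5652.00 × 2826.00 — a scale of ×1.6546.
The feature scales with it: width 2732.80 × 1.6546 ≈ 4521.60.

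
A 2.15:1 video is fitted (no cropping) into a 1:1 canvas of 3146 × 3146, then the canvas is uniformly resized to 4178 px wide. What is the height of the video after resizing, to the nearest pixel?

Fitted into 3146×3146, the video spans the width; its height is 3146 / 2.150 ≈ 1463.26 px.
The frame scales by 4178/3146 = 1.3280; 1463.26 × 1.3280 ≈ 1943.26 px.

1943 px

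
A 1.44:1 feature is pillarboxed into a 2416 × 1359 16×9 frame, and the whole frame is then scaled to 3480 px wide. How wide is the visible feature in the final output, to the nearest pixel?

In the 2416×1359 frame the feature fills the height: width = 1359 × 1.440 ≈ 1956.96 px.
Resizing to 3480 px wide multiplies everything by 1.4404: 1956.96 → 2818.80 px.

2819 px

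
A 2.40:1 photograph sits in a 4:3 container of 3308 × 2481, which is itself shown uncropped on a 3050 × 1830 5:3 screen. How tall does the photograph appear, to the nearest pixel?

First fit — 2.40:1 into 3308×2481 spans the width: 3308.00 × 1378.33.
Second fit — the 4:3 canvas into 3050×1830 spans the height: 2440.00 × 1830.00 (×0.7376 from 3308×2481).
The photograph scales with it: height 1378.33 × 0.7376 ≈ 1016.67.

1017 px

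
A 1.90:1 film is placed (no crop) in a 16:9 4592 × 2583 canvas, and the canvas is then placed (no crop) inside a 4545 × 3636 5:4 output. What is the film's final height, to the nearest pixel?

2392 px

First fit — 1.90:1 into 4592×2583 spans the width: 4592.00 × 2416.84.
16:9 in 4545×3636: fills the width, so the intermediate becomes 4545.00 × 2556.56 — a scale of ×0.9898.
So the film's height is 2416.84 × 0.9898 ≈ 2392.11.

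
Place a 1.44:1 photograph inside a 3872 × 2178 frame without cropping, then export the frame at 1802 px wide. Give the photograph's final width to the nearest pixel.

1460 px

In the 3872×2178 frame the photograph fills the height: width = 2178 × 1.440 ≈ 3136.32 px.
Scaling 3872 → 1802 is ×0.4654, so the width becomes 3136.32 × 0.4654 ≈ 1459.62 px.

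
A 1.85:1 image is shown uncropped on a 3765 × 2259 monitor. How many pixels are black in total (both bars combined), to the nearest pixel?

842851 pixels

1.85:1 is wider than 5:3, so it spans the full width.
The image is 3765 / 1.850 ≈ 2035.1351 px tall.
Leftover height: 2259 − 2035.1351 = 223.8649 px.
That's 223.8649 × 3765 ≈ 842851 black pixels.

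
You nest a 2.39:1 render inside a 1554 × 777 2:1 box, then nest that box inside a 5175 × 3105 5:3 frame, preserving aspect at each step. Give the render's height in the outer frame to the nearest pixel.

2165 px

First fit — 2.39:1 into 1554×777 spans the width: 1554.00 × 650.21.
2:1 in 5175×3105: fills the width, so the intermediate becomes 5175.00 × 2587.50 — a scale of ×3.3301.
Applying the same ×3.3301: 650.21 → 2165.27.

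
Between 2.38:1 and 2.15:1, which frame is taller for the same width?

2.38 and 2.15; 2.38 > 2.15. The smaller width-to-height ratio is the taller frame.

2.15:1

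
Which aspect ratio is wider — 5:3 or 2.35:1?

5:3 = 1.667 and 2.35; 2.35 > 1.667.

2.35:1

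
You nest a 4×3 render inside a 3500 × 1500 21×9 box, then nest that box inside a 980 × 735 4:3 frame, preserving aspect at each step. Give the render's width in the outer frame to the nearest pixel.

First fit — 4×3 into 3500×1500 spans the height: 2000.00 × 1500.00.
The 21×9 canvas is width-limited in 980×735, giving 980.00 × 420.00; scale factor 0.2800.
The render scales with it: width 2000.00 × 0.2800 ≈ 560.00.

560 px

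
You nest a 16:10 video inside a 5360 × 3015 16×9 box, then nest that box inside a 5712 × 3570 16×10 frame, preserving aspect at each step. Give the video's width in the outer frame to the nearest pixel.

Inside the 5360×3015 canvas the video is height-limited at 4824.00 × 3015.00.
Second fit — the 16×9 canvas into 5712×3570 spans the width: 5712.00 × 3213.00 (×1.0657 from 5360×3015).
Applying the same ×1.0657: 4824.00 → 5140.80.

5141 px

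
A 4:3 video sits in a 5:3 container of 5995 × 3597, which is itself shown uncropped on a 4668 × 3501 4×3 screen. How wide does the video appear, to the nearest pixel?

First fit — 4:3 into 5995×3597 spans the height: 4796.00 × 3597.00.
5:3 in 4668×3501: fills the width, so the intermediate becomes 4668.00 × 2800.80 — a scale of ×0.7786.
Applying the same ×0.7786: 4796.00 → 3734.40.

3734 px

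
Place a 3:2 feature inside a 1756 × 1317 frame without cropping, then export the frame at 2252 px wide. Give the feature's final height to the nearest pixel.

In the 1756×1317 frame the feature fills the width: height = 1756 × 2/3 ≈ 1170.67 px.
The frame scales by 2252/1756 = 1.2825; 1170.67 × 1.2825 ≈ 1501.33 px.

1501 px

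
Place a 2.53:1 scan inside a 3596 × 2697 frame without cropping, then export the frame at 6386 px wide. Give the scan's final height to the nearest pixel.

Fitted into 3596×2697, the scan spans the width; its height is 3596 / 2.530 ≈ 1421.34 px.
Scaling 3596 → 6386 is ×1.7759, so the height becomes 1421.34 × 1.7759 ≈ 2524.11 px.

2524 px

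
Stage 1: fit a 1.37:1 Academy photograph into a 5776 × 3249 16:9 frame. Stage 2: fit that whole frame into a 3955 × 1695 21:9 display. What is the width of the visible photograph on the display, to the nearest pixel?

First fit — 1.37:1 Academy into 5776×3249 spans the height: 4451.13 × 3249.00.
The 16:9 canvas is height-limited in 3955×1695, giving 3013.33 × 1695.00; scale factor 0.5217.
The photograph scales with it: width 4451.13 × 0.5217 ≈ 2322.15.

2322 px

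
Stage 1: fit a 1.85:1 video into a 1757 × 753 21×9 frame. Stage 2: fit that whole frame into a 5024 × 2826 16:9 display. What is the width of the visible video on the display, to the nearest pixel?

1.85:1 in 1757×753: fills the height, so the video is 1393.05 × 753.00.
Second fit — the 21×9 canvas into 5024×2826 spans the width: 5024.00 × 2153.14 (×2.8594 from 1757×753).
So the video's width is 1393.05 × 2.8594 ≈ 3983.31.

3983 px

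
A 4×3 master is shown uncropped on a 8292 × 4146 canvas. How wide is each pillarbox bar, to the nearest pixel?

1382 px

Since 1.333 < 2.000, the master is height-limited.
That makes the image 5528.00 px wide (4146 × 4/3).
Black = 8292 − 5528.00 = 2764.00 px, or 1382.00 per bar.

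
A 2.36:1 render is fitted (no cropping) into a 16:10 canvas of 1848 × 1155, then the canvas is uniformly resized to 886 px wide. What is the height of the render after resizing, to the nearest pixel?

375 px

At 1848×1155 the render is width-limited, so height = 1848 / 2.360 ≈ 783.05 px.
The frame scales by 886/1848 = 0.4794; 783.05 × 0.4794 ≈ 375.42 px.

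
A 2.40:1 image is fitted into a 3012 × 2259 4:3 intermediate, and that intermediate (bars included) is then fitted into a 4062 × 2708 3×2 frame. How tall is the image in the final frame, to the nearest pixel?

First fit — 2.40:1 into 3012×2259 spans the width: 3012.00 × 1255.00.
Second fit — the 4:3 canvas into 4062×2708 spans the height: 3610.67 × 2708.00 (×1.1988 from 3012×2259).
The image scales with it: height 1255.00 × 1.1988 ≈ 1504.44.

1504 px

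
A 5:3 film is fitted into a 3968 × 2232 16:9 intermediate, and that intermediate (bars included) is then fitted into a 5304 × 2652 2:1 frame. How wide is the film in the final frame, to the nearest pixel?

4420 px

Inside the 3968×2232 canvas the film is height-limited at 3720.00 × 2232.00.
16:9 in 5304×2652: fills the height, so the intermediate becomes 4714.67 × 2652.00 — a scale of ×1.1882.
So the film's width is 3720.00 × 1.1882 ≈ 4420.00.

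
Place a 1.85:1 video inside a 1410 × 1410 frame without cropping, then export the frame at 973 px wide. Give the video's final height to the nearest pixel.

In the 1410×1410 frame the video fills the width: height = 1410 / 1.850 ≈ 762.16 px.
Resizing to 973 px wide multiplies everything by 0.6901: 762.16 → 525.95 px.

526 px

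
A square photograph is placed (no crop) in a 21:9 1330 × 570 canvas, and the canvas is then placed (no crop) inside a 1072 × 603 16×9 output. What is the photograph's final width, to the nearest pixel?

Inside the 1330×570 canvas the photograph is height-limited at 570.00 × 570.00.
The 21:9 canvas is width-limited in 1072×603, giving 1072.00 × 459.43; scale factor 0.8060.
Applying the same ×0.8060: 570.00 → 459.43.

459 px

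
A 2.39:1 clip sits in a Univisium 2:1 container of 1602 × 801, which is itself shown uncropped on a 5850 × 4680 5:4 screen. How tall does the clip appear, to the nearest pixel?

2448 px

Inside the 1602×801 canvas the clip is width-limited at 1602.00 × 670.29.
Univisium 2:1 in 5850×4680: fills the width, so the intermediate becomes 5850.00 × 2925.00 — a scale of ×3.6517.
So the clip's height is 670.29 × 3.6517 ≈ 2447.70.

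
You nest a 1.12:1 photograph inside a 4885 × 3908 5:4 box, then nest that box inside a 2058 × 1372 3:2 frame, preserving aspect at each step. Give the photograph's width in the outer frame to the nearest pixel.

First fit — 1.12:1 into 4885×3908 spans the height: 4376.96 × 3908.00.
The 5:4 canvas is height-limited in 2058×1372, giving 1715.00 × 1372.00; scale factor 0.3511.
Applying the same ×0.3511: 4376.96 → 1536.64.

1537 px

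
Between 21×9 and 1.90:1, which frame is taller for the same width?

21×9 = 2.333 and 1.9; 2.333 > 1.9. The smaller width-to-height ratio is the taller frame.

1.90:1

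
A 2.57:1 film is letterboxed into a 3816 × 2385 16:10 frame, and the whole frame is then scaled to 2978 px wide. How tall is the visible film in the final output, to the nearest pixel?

1159 px

Fitted into 3816×2385, the film spans the width; its height is 3816 / 2.570 ≈ 1484.82 px.
The frame scales by 2978/3816 = 0.7804; 1484.82 × 0.7804 ≈ 1158.75 px.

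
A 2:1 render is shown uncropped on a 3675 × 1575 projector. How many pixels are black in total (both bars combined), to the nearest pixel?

826875 pixels

Since 2.000 < 2.333, the render is height-limited.
The render is 1575 × 2/1 ≈ 3150.0000 px wide.
Black = 3675 − 3150.0000 = 525.0000 px.
Across the 1575-px span: 525.0000 × 1575 ≈ 826875 px.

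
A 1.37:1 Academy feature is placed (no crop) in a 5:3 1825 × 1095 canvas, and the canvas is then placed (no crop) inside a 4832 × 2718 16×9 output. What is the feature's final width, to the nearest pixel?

1.37:1 Academy in 1825×1095: fills the height, so the feature is 1500.15 × 1095.00.
5:3 in 4832×2718: fills the height, so the intermediate becomes 4530.00 × 2718.00 — a scale of ×2.4822.
Applying the same ×2.4822: 1500.15 → 3723.66.

3724 px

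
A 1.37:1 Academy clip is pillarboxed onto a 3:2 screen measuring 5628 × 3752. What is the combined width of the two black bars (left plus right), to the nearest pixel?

488 px

Since 1.370 < 1.500, the clip is height-limited.
The clip is 3752 × 1.370 ≈ 5140.24 px wide.
Leftover width: 5628 − 5140.24 = 487.76 px.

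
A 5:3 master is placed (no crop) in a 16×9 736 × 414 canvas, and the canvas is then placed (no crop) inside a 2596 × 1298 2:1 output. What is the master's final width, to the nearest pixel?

First fit — 5:3 into 736×414 spans the height: 690.00 × 414.00.
16×9 in 2596×1298: fills the height, so the intermediate becomes 2307.56 × 1298.00 — a scale of ×3.1353.
So the master's width is 690.00 × 3.1353 ≈ 2163.33.

2163 px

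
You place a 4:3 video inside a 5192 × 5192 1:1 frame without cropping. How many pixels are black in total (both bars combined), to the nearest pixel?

6739216 pixels

4:3 (1.333) > 1:1 (1.000), so the video fills the width.
Content height = 5192 × 3/4 ≈ 3894.0000 px.
Leftover height: 5192 − 3894.0000 = 1298.0000 px.
That's 1298.0000 × 5192 ≈ 6739216 black pixels.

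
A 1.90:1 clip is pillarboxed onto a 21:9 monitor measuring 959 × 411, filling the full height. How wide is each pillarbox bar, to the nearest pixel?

Content width = 411 × 1.900 ≈ 780.90 px.
Black = 959 − 780.90 = 178.10 px, or 89.05 per bar.

89 px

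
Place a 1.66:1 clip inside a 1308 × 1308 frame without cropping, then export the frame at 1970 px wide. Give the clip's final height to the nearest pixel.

1187 px

In the 1308×1308 frame the clip fills the width: height = 1308 / 1.660 ≈ 787.95 px.
Scaling 1308 → 1970 is ×1.5061, so the height becomes 787.95 × 1.5061 ≈ 1186.75 px.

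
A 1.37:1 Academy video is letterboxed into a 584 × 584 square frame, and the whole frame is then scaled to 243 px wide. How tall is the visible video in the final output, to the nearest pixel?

177 px

At 584×584 the video is width-limited, so height = 584 / 1.370 ≈ 426.28 px.
Resizing to 243 px wide multiplies everything by 0.4161: 426.28 → 177.37 px.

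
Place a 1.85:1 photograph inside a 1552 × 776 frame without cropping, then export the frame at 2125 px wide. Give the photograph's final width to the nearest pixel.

Fitted into 1552×776, the photograph spans the height; its width is 776 × 1.850 ≈ 1435.60 px.
The frame scales by 2125/1552 = 1.3692; 1435.60 × 1.3692 ≈ 1965.62 px.

1966 px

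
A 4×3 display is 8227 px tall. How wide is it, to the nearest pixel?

10969 px

Width = 8227·4/3 = 10969.33.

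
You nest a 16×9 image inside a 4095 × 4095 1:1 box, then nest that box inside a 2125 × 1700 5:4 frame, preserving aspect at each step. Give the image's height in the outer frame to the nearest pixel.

Inside the 4095×4095 canvas the image is width-limited at 4095.00 × 2303.44.
The 1:1 canvas is height-limited in 2125×1700, giving 1700.00 × 1700.00; scale factor 0.4151.
So the image's height is 2303.44 × 0.4151 ≈ 956.25.

956 px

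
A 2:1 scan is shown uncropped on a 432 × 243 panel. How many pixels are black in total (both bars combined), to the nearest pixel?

11664 pixels

2:1 (2.000) > 16×9 (1.778), so the scan fills the width.
The scan is 432 × 1/2 ≈ 216.0000 px tall.
Leftover height: 243 − 216.0000 = 27.0000 px.
Across the 432-px span: 27.0000 × 432 ≈ 11664 px.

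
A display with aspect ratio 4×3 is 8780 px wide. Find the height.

6585 px

Height = 8780 / 4 × 3 = 6585.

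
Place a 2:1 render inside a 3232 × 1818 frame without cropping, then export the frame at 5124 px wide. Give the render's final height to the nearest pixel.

2562 px

In the 3232×1818 frame the render fills the width: height = 3232 × 1/2 ≈ 1616.00 px.
Resizing to 5124 px wide multiplies everything by 1.5854: 1616.00 → 2562.00 px.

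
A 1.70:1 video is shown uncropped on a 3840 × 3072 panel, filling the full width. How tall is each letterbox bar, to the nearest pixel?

That makes the image 2258.82 px tall (3840 / 1.700).
3072 − 2258.82 = 813.18 px of bars (406.59 each).

407 px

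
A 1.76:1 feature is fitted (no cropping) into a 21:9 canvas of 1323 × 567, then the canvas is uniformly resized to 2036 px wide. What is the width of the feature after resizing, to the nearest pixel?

1536 px

Fitted into 1323×567, the feature spans the height; its width is 567 × 1.760 ≈ 997.92 px.
Scaling 1323 → 2036 is ×1.5389, so the width becomes 997.92 × 1.5389 ≈ 1535.73 px.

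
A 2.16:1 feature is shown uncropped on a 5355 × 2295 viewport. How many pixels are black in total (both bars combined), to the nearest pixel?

Since 2.160 < 2.333, the feature is height-limited.
Content width = 2295 × 2.160 ≈ 4957.2000 px.
Leftover width: 5355 − 4957.2000 = 397.8000 px.
Across the 2295-px span: 397.8000 × 2295 ≈ 912951 px.

912951 pixels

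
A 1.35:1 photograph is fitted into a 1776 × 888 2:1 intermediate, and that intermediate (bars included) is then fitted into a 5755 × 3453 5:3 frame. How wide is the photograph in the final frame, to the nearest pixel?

Inside the 1776×888 canvas the photograph is height-limited at 1198.80 × 888.00.
Second fit — the 2:1 canvas into 5755×3453 spans the width: 5755.00 × 2877.50 (×3.2404 from 1776×888).
Applying the same ×3.2404: 1198.80 → 3884.62.

3885 px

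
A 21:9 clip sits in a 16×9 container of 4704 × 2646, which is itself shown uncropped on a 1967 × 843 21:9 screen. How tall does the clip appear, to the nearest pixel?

Inside the 4704×2646 canvas the clip is width-limited at 4704.00 × 2016.00.
Second fit — the 16×9 canvas into 1967×843 spans the height: 1498.67 × 843.00 (×0.3186 from 4704×2646).
The clip scales with it: height 2016.00 × 0.3186 ≈ 642.29.

642 px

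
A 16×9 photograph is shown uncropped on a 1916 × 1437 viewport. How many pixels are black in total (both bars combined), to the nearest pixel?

688323 pixels

Since 1.778 > 1.333, the photograph is width-limited.
The photograph is 1916 × 9/16 ≈ 1077.7500 px tall.
1437 − 1077.7500 = 359.2500 px of bars.
That's 359.2500 × 1916 ≈ 688323 black pixels.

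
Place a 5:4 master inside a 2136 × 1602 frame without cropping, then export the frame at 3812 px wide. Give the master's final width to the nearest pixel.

At 2136×1602 the master is height-limited, so width = 1602 × 5/4 ≈ 2002.50 px.
Resizing to 3812 px wide multiplies everything by 1.7846: 2002.50 → 3573.75 px.

3574 px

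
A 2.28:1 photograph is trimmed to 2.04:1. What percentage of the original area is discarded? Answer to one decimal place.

2.04:1 is narrower than 2.28:1, so the crop keeps the full height and trims the width.
Area ratio = (2.040)/(2.280) = 89.47%; the remaining 10.53% is cropped out.

10.5%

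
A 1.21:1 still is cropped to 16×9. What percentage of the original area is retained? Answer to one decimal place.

Going from 1.21:1 to 16×9 means cutting height while keeping width.
(1.210)/(1.778) ≈ 0.681 of the area survives.

68.1%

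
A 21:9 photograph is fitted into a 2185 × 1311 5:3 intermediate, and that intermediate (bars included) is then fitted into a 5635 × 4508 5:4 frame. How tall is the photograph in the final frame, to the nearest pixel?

2415 px

First fit — 21:9 into 2185×1311 spans the width: 2185.00 × 936.43.
The 5:3 canvas is width-limited in 5635×4508, giving 5635.00 × 3381.00; scale factor 2.5789.
The photograph scales with it: height 936.43 × 2.5789 ≈ 2415.00.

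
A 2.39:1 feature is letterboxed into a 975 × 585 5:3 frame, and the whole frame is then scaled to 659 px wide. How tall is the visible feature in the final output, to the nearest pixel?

276 px

Fitted into 975×585, the feature spans the width; its height is 975 / 2.390 ≈ 407.95 px.
Scaling 975 → 659 is ×0.6759, so the height becomes 407.95 × 0.6759 ≈ 275.73 px.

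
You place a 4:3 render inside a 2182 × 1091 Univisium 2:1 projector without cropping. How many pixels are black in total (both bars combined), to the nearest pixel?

Since 1.333 < 2.000, the render is height-limited.
That makes the image 1454.6667 px wide (1091 × 4/3).
2182 − 1454.6667 = 727.3333 px of bars.
That's 727.3333 × 1091 ≈ 793521 black pixels.

793521 pixels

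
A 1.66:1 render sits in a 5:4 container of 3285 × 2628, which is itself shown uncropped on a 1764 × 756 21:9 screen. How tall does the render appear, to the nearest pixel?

First fit — 1.66:1 into 3285×2628 spans the width: 3285.00 × 1978.92.
5:4 in 1764×756: fills the height, so the intermediate becomes 945.00 × 756.00 — a scale of ×0.2877.
The render scales with it: height 1978.92 × 0.2877 ≈ 569.28.

569 px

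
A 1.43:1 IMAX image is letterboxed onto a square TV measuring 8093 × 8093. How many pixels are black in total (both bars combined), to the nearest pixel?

19694797 pixels

Since 1.430 > 1.000, the image is width-limited.
Content height = 8093 / 1.430 ≈ 5659.4406 px.
Leftover height: 8093 − 5659.4406 = 2433.5594 px.
That's 2433.5594 × 8093 ≈ 19694797 black pixels.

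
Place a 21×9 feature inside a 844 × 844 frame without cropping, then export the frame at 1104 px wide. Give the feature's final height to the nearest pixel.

Fitted into 844×844, the feature spans the width; its height is 844 × 9/21 ≈ 361.71 px.
The frame scales by 1104/844 = 1.3081; 361.71 × 1.3081 ≈ 473.14 px.

473 px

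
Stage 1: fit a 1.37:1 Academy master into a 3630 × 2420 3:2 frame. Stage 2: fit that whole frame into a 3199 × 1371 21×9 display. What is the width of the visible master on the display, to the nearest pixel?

1.37:1 Academy in 3630×2420: fills the height, so the master is 3315.40 × 2420.00.
3:2 in 3199×1371: fills the height, so the intermediate becomes 2056.50 × 1371.00 — a scale of ×0.5665.
Applying the same ×0.5665: 3315.40 → 1878.27.

1878 px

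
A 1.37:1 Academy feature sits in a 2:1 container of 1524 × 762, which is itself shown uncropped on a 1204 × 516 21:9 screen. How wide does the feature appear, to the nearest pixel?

707 px

First fit — 1.37:1 Academy into 1524×762 spans the height: 1043.94 × 762.00.
2:1 in 1204×516: fills the height, so the intermediate becomes 1032.00 × 516.00 — a scale of ×0.6772.
Applying the same ×0.6772: 1043.94 → 706.92.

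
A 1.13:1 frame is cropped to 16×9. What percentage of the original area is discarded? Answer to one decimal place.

36.4%

The width stays; only height is cut (since 16×9 is wider than 1.13:1).
Fraction kept = (1.130)/(1.778) ≈ 63.56%, so 36.44% is lost.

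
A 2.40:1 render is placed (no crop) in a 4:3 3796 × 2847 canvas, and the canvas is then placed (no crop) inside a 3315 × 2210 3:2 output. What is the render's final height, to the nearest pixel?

First fit — 2.40:1 into 3796×2847 spans the width: 3796.00 × 1581.67.
4:3 in 3315×2210: fills the height, so the intermediate becomes 2946.67 × 2210.00 — a scale of ×0.7763.
So the render's height is 1581.67 × 0.7763 ≈ 1227.78.

1228 px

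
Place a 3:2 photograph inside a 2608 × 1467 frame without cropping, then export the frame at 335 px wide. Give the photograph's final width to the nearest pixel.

283 px

In the 2608×1467 frame the photograph fills the height: width = 1467 × 3/2 ≈ 2200.50 px.
Scaling 2608 → 335 is ×0.1285, so the width becomes 2200.50 × 0.1285 ≈ 282.66 px.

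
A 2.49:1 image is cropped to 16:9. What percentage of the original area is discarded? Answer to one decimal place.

16:9 is narrower than 2.49:1, so the crop keeps the full height and trims the width.
Fraction kept = (1.778)/(2.490) ≈ 71.40%, so 28.60% is lost.

28.6%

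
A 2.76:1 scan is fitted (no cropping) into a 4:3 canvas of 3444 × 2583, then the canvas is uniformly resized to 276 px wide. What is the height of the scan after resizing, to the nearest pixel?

100 px

Fitted into 3444×2583, the scan spans the width; its height is 3444 / 2.760 ≈ 1247.83 px.
Resizing to 276 px wide multiplies everything by 0.0801: 1247.83 → 100.00 px.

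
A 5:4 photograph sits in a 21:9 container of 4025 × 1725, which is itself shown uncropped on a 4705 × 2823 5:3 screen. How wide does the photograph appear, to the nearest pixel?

2521 px

First fit — 5:4 into 4025×1725 spans the height: 2156.25 × 1725.00.
Second fit — the 21:9 canvas into 4705×2823 spans the width: 4705.00 × 2016.43 (×1.1689 from 4025×1725).
So the photograph's width is 2156.25 × 1.1689 ≈ 2520.54.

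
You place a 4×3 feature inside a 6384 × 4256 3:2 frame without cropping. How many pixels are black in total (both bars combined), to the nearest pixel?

3018923 pixels

4×3 (1.333) < 3:2 (1.500), so the feature fills the height.
That makes the image 5674.6667 px wide (4256 × 4/3).
Leftover width: 6384 − 5674.6667 = 709.3333 px.
Across the 4256-px span: 709.3333 × 4256 ≈ 3018923 px.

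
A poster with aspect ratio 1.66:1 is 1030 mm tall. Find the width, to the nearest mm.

Width = 1030 × 1.660 = 1709.80.

1710 mm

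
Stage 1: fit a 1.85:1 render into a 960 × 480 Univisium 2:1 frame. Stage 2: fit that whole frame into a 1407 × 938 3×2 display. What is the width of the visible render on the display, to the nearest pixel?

First fit — 1.85:1 into 960×480 spans the height: 888.00 × 480.00.
Second fit — the Univisium 2:1 canvas into 1407×938 spans the width: 1407.00 × 703.50 (×1.4656 from 960×480).
Applying the same ×1.4656: 888.00 → 1301.47.

1301 px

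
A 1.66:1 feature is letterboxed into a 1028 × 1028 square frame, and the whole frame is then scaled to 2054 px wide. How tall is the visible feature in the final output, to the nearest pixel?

1237 px

In the 1028×1028 frame the feature fills the width: height = 1028 / 1.660 ≈ 619.28 px.
The frame scales by 2054/1028 = 1.9981; 619.28 × 1.9981 ≈ 1237.35 px.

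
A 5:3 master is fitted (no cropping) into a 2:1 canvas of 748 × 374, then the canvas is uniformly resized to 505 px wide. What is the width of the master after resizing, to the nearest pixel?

At 748×374 the master is height-limited, so width = 374 × 5/3 ≈ 623.33 px.
Resizing to 505 px wide multiplies everything by 0.6751: 623.33 → 420.83 px.

421 px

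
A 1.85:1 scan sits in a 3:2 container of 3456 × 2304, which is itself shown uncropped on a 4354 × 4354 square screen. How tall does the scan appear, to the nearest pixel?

1.85:1 in 3456×2304: fills the width, so the scan is 3456.00 × 1868.11.
Second fit — the 3:2 canvas into 4354×4354 spans the width: 4354.00 × 2902.67 (×1.2598 from 3456×2304).
So the scan's height is 1868.11 × 1.2598 ≈ 2353.51.

2354 px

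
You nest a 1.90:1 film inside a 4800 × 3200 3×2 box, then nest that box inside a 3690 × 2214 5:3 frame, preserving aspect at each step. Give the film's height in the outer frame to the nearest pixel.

First fit — 1.90:1 into 4800×3200 spans the width: 4800.00 × 2526.32.
The 3×2 canvas is height-limited in 3690×2214, giving 3321.00 × 2214.00; scale factor 0.6919.
The film scales with it: height 2526.32 × 0.6919 ≈ 1747.89.

1748 px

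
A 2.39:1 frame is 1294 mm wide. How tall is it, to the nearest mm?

At 2.39:1, 1294 / 2.390 ≈ 541.42.

541 mm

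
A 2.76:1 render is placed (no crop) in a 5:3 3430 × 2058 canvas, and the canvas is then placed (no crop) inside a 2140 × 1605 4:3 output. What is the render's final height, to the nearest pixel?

775 px

First fit — 2.76:1 into 3430×2058 spans the width: 3430.00 × 1242.75.
Second fit — the 5:3 canvas into 2140×1605 spans the width: 2140.00 × 1284.00 (×0.6239 from 3430×2058).
So the render's height is 1242.75 × 0.6239 ≈ 775.36.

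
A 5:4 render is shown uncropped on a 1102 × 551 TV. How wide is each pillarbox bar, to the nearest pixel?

207 px

5:4 is narrower than Univisium 2:1, so it spans the full height.
That makes the image 688.75 px wide (551 × 5/4).
Leftover width: 1102 − 688.75 = 413.25 px → 206.62 each side.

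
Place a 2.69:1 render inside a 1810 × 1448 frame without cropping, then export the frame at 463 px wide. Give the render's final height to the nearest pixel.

172 px

In the 1810×1448 frame the render fills the width: height = 1810 / 2.690 ≈ 672.86 px.
The frame scales by 463/1810 = 0.2558; 672.86 × 0.2558 ≈ 172.12 px.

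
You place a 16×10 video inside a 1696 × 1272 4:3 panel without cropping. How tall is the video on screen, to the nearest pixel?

Since 1.600 > 1.333, the video is width-limited.
Content height = 1696 × 10/16 ≈ 1060.00 px.

1060 px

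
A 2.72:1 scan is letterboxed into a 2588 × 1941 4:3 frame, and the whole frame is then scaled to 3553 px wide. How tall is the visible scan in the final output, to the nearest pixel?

In the 2588×1941 frame the scan fills the width: height = 2588 / 2.720 ≈ 951.47 px.
Scaling 2588 → 3553 is ×1.3729, so the height becomes 951.47 × 1.3729 ≈ 1306.25 px.

1306 px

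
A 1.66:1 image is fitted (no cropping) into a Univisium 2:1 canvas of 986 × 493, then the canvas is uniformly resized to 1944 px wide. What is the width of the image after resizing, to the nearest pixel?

At 986×493 the image is height-limited, so width = 493 × 1.660 ≈ 818.38 px.
The frame scales by 1944/986 = 1.9716; 818.38 × 1.9716 ≈ 1613.52 px.

1614 px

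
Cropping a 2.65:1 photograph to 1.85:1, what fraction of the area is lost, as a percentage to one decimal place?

1.85:1 is narrower than 2.65:1, so the crop keeps the full height and trims the width.
(1.850)/(2.650) ≈ 0.698 of the area survives, leaving 30.19% discarded.

30.2%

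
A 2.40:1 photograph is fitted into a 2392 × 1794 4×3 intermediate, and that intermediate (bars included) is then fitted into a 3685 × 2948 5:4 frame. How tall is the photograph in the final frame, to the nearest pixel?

Inside the 2392×1794 canvas the photograph is width-limited at 2392.00 × 996.67.
Second fit — the 4×3 canvas into 3685×2948 spans the width: 3685.00 × 2763.75 (×1.5406 from 2392×1794).
So the photograph's height is 996.67 × 1.5406 ≈ 1535.42.

1535 px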